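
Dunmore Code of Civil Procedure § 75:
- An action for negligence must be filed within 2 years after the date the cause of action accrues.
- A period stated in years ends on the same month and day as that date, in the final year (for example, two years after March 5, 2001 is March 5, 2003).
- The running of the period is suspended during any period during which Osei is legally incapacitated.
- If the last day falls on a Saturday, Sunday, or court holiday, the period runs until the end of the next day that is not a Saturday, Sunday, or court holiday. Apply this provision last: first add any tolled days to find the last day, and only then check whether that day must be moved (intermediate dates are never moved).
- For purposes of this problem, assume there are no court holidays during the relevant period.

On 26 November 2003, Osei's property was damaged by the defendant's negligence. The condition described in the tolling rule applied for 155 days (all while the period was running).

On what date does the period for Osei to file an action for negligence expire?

May 1, 2006

2 years after 26 November 2003 is November 26, 2005.
Tolling adds 155 days: November 26, 2005 + 155 days = April 30, 2006.
April 30, 2006 is Sunday. The next qualifying day is May 1, 2006.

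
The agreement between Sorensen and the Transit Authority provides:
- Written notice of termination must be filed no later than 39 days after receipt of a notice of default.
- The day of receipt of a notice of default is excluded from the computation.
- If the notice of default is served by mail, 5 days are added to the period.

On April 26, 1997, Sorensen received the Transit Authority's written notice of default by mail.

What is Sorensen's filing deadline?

June 9, 1997

39 days after April 26, 1997 is June 4, 1997.
Service was by mail, adding 5 days: June 4, 1997 + 5 days = June 9, 1997.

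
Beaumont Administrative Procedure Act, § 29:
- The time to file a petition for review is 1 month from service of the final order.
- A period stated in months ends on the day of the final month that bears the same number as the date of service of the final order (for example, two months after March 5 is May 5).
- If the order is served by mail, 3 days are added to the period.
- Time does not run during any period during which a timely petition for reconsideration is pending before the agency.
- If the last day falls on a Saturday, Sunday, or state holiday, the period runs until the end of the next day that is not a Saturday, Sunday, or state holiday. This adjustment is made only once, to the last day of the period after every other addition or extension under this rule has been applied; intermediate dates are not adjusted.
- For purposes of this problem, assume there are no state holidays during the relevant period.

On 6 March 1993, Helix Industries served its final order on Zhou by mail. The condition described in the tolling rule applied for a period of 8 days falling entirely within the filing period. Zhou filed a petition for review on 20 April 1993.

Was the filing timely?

1 month after 6 March 1993 is April 6, 1993.
Service was by mail, adding 3 days: April 6, 1993 + 3 days = April 9, 1993.
Tolling adds 8 days: April 9, 1993 + 8 days = April 17, 1993.
April 17, 1993 is Saturday; April 18, 1993 is Sunday. The next qualifying day is April 19, 1993.
The deadline is April 19, 1993; the filing on April 20, 1993 is after that date.

No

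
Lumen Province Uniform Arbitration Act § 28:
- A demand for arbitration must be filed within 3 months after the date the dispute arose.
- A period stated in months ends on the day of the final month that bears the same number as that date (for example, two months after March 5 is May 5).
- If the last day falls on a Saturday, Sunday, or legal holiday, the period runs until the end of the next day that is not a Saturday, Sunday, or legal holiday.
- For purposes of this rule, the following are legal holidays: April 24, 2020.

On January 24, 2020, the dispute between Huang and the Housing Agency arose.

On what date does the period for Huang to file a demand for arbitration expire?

3 months after January 24, 2020 is April 24, 2020.
April 24, 2020 is a listed holiday; April 25, 2020 is Saturday; April 26, 2020 is Sunday. The next qualifying day is April 27, 2020.

April 27, 2020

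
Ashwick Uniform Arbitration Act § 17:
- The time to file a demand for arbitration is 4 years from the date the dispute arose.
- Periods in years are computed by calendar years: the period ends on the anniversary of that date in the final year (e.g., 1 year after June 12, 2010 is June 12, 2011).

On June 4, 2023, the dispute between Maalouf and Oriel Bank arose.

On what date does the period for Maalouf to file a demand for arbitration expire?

4 years after June 4, 2023 is June 4, 2027.

June 4, 2027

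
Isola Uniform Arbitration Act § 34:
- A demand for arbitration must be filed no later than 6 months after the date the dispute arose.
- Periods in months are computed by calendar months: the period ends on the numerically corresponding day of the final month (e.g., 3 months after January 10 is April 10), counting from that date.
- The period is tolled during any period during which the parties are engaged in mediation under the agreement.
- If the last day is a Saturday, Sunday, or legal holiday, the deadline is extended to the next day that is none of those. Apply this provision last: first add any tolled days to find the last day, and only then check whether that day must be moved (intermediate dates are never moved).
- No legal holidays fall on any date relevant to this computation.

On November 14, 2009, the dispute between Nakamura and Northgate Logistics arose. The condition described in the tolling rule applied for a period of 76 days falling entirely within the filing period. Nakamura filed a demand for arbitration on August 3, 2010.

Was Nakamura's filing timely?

6 months after November 14, 2009 is May 14, 2010.
Tolling adds 76 days: May 14, 2010 + 76 days = July 29, 2010.
July 29, 2010 is a Thursday and not a legal holiday, so no extension applies.
The deadline is July 29, 2010; the filing on August 3, 2010 is after that date.

No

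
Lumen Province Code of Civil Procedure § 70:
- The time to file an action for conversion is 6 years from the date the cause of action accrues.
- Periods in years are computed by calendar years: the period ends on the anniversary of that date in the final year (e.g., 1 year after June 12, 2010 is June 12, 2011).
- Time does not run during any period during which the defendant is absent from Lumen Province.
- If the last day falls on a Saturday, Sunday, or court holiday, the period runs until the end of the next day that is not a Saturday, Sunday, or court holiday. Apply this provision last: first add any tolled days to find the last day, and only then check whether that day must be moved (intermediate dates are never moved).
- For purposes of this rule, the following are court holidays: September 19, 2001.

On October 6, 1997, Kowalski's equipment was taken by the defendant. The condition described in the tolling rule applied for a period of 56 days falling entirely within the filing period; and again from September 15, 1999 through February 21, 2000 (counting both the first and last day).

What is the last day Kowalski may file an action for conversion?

6 years after October 6, 1997 is October 6, 2003.
Tolling adds 56 days: October 6, 2003 + 56 days = December 1, 2003.
From September 15, 1999 through February 21, 2000 inclusive is 160 days; tolling adds 160 days: December 1, 2003 + 160 days = May 9, 2004.
May 9, 2004 is Sunday. The next qualifying day is May 10, 2004.

May 10, 2004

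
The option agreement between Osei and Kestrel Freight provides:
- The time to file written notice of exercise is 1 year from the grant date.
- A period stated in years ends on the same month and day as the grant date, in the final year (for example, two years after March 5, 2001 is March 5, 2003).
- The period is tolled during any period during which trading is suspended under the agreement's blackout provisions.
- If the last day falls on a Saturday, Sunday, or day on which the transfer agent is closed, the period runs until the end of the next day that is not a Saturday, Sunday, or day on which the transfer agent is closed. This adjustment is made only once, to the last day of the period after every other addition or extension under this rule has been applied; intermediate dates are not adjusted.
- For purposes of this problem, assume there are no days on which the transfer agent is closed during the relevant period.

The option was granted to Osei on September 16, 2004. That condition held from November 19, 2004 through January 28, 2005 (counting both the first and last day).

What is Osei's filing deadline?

1 year after September 16, 2004 is September 16, 2005.
From November 19, 2004 through January 28, 2005 inclusive is 71 days; tolling adds 71 days: September 16, 2005 + 71 days = November 26, 2005.
November 26, 2005 is Saturday; November 27, 2005 is Sunday. The next qualifying day is November 28, 2005.

November 28, 2005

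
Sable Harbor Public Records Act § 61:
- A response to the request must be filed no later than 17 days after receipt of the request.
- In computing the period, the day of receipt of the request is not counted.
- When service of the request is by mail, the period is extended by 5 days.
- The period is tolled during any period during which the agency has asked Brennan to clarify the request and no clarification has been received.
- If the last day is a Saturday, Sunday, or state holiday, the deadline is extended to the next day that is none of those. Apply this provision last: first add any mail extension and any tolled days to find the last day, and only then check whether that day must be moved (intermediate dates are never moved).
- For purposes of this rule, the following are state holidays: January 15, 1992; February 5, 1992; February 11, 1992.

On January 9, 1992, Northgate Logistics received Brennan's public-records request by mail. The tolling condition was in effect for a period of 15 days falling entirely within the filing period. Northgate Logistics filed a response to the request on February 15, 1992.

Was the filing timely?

17 days after January 9, 1992 is January 26, 1992.
Service was by mail, adding 5 days: January 26, 1992 + 5 days = January 31, 1992.
Tolling adds 15 days: January 31, 1992 + 15 days = February 15, 1992.
February 15, 1992 is Saturday; February 16, 1992 is Sunday. The next qualifying day is February 17, 1992.
The deadline is February 17, 1992; the filing on February 15, 1992 is on or before that date.

Yes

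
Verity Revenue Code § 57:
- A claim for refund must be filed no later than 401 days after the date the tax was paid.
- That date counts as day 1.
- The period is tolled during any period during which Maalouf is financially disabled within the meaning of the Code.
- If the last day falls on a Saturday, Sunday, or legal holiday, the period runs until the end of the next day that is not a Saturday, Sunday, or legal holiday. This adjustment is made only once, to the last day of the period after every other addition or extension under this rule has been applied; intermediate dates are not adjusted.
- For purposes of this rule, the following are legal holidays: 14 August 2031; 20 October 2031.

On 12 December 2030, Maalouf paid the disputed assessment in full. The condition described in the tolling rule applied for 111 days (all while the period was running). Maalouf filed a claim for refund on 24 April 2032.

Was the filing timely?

Yes

Counting 12 December 2030 as day 1, day 401 is January 16, 2032.
Tolling adds 111 days: January 16, 2032 + 111 days = May 6, 2032.
May 6, 2032 is a Thursday and not a legal holiday, so no extension applies.
The deadline is May 6, 2032; the filing on April 24, 2032 is on or before that date.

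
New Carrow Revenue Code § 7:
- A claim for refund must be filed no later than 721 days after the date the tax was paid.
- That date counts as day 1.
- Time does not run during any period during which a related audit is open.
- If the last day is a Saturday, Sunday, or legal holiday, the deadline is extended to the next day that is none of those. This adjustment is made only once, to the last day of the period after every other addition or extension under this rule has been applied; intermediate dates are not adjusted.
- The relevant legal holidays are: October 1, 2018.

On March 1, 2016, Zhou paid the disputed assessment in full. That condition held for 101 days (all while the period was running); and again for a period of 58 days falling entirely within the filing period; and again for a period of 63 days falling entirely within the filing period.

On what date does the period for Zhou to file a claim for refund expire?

October 2, 2018

Counting March 1, 2016 as day 1, day 721 is February 19, 2018.
Tolling adds 101 days: February 19, 2018 + 101 days = May 31, 2018.
Tolling adds 58 days: May 31, 2018 + 58 days = July 28, 2018.
Tolling adds 63 days: July 28, 2018 + 63 days = September 29, 2018.
September 29, 2018 is Saturday; September 30, 2018 is Sunday; October 1, 2018 is a listed holiday. The next qualifying day is October 2, 2018.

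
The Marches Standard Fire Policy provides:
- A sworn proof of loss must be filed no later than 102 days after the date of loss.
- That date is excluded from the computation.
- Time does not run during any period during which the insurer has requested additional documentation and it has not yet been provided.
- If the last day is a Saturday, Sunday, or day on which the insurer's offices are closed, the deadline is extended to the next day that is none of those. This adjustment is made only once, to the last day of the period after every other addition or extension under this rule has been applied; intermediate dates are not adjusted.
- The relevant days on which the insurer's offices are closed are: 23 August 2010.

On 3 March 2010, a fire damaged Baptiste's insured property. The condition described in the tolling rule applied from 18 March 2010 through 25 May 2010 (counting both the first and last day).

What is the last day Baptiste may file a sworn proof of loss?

102 days after 3 March 2010 is June 13, 2010.
From March 18, 2010 through May 25, 2010 inclusive is 69 days; tolling adds 69 days: June 13, 2010 + 69 days = August 21, 2010.
August 21, 2010 is Saturday; August 22, 2010 is Sunday; August 23, 2010 is a listed holiday. The next qualifying day is August 24, 2010.

August 24, 2010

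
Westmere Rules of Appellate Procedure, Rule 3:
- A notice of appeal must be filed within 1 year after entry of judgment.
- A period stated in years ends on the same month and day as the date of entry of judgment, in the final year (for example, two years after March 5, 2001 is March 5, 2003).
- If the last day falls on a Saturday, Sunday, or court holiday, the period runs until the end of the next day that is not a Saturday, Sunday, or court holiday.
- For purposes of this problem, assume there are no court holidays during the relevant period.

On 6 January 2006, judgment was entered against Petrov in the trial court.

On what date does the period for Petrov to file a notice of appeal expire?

January 8, 2007

1 year after 6 January 2006 is January 6, 2007.
January 6, 2007 is Saturday; January 7, 2007 is Sunday. The next qualifying day is January 8, 2007.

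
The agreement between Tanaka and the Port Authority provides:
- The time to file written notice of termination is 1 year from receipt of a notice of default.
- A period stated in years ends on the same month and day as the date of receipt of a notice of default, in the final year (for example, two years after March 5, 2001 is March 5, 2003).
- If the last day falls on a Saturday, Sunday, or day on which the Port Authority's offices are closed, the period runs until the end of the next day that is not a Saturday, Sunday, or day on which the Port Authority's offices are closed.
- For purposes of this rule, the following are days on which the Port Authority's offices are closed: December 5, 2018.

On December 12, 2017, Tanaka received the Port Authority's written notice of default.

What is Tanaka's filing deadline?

December 12, 2018

1 year after December 12, 2017 is December 12, 2018.
December 12, 2018 is a Wednesday and not a day on which the Port Authority's offices are closed, so no extension applies.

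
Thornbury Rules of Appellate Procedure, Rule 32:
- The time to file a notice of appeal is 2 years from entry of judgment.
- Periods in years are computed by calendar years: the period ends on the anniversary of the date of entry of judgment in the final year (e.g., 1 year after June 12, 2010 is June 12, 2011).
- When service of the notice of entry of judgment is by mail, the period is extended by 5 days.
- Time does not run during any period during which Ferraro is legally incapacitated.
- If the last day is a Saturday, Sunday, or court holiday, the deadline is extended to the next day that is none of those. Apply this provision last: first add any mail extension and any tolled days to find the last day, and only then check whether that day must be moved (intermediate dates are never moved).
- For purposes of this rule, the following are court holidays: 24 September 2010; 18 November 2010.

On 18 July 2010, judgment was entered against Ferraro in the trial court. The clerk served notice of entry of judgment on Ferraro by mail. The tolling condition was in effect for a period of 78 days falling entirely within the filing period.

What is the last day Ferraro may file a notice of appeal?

2 years after 18 July 2010 is July 18, 2012.
Service was by mail, adding 5 days: July 18, 2012 + 5 days = July 23, 2012.
Tolling adds 78 days: July 23, 2012 + 78 days = October 9, 2012.
October 9, 2012 is a Tuesday and not a court holiday, so no extension applies.

October 9, 2012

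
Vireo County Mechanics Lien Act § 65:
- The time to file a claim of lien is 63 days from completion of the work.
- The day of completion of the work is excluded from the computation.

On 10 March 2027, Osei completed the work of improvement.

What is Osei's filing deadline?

May 12, 2027

63 days after 10 March 2027 is May 12, 2027.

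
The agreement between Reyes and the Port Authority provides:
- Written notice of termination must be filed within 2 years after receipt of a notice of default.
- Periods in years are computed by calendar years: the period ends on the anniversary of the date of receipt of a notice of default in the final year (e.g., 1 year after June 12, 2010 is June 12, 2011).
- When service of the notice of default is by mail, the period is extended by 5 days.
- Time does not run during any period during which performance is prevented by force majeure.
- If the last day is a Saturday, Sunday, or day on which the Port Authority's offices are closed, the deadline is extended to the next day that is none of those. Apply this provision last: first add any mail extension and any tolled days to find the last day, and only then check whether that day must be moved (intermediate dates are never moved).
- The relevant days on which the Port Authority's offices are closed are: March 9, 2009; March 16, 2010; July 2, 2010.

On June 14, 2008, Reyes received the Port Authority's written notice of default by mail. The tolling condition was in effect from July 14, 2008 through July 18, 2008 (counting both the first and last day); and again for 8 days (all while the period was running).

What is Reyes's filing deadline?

July 5, 2010

2 years after June 14, 2008 is June 14, 2010.
Service was by mail, adding 5 days: June 14, 2010 + 5 days = June 19, 2010.
From July 14, 2008 through July 18, 2008 inclusive is 5 days; tolling adds 5 days: June 19, 2010 + 5 days = June 24, 2010.
Tolling adds 8 days: June 24, 2010 + 8 days = July 2, 2010.
July 2, 2010 is a listed holiday; July 3, 2010 is Saturday; July 4, 2010 is Sunday. The next qualifying day is July 5, 2010.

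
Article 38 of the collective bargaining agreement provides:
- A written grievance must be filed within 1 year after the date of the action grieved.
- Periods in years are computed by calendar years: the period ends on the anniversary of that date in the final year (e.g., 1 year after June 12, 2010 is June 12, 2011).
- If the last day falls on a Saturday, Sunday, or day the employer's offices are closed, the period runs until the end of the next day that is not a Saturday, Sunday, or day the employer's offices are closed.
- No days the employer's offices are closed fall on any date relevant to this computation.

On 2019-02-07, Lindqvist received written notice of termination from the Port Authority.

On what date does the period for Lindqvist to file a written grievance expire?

February 7, 2020

1 year after 2019-02-07 is February 7, 2020.
February 7, 2020 is a Friday and not a day the employer's offices are closed, so no extension applies.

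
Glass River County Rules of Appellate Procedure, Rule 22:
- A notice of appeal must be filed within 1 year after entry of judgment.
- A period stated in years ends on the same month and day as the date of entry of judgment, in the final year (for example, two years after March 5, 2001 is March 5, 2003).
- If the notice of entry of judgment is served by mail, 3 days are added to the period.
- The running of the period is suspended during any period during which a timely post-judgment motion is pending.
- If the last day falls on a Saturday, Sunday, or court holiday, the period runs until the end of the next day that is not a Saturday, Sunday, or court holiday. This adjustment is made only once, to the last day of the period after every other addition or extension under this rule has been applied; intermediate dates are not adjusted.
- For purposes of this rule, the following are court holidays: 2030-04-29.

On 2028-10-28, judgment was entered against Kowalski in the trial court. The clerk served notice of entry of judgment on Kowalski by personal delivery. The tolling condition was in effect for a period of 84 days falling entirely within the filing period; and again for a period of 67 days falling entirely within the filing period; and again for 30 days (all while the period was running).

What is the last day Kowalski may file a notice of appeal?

April 30, 2030

1 year after 2028-10-28 is October 28, 2029.
Service was not by mail, so no mail extension applies.
Tolling adds 84 days: October 28, 2029 + 84 days = January 20, 2030.
Tolling adds 67 days: January 20, 2030 + 67 days = March 28, 2030.
Tolling adds 30 days: March 28, 2030 + 30 days = April 27, 2030.
April 27, 2030 is Saturday; April 28, 2030 is Sunday; April 29, 2030 is a listed holiday. The next qualifying day is April 30, 2030.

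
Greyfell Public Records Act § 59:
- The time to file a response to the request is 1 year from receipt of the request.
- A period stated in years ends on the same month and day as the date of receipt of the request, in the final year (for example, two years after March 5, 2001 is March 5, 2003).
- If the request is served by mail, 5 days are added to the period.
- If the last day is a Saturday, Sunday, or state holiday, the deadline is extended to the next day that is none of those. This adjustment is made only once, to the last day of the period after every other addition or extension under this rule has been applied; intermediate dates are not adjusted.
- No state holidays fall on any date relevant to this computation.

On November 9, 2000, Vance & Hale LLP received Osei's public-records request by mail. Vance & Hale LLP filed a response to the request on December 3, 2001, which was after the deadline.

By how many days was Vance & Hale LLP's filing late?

1 year after November 9, 2000 is November 9, 2001.
Service was by mail, adding 5 days: November 9, 2001 + 5 days = November 14, 2001.
November 14, 2001 is a Wednesday and not a state holiday, so no extension applies.
The deadline is November 14, 2001; from November 14, 2001 to December 3, 2001 is 19 days.

19 days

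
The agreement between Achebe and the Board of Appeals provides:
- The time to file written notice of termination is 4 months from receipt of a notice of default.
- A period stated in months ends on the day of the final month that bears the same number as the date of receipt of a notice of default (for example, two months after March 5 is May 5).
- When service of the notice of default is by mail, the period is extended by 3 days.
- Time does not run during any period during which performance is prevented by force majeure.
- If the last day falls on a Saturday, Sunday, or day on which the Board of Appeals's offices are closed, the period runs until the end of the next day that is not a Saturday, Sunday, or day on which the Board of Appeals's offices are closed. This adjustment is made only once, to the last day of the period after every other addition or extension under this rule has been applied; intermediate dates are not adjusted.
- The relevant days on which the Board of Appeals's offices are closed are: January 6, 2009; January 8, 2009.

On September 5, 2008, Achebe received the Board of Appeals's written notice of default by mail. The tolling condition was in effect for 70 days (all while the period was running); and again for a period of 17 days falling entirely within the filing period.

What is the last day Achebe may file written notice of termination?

4 months after September 5, 2008 is January 5, 2009.
Service was by mail, adding 3 days: January 5, 2009 + 3 days = January 8, 2009.
Tolling adds 70 days: January 8, 2009 + 70 days = March 19, 2009.
Tolling adds 17 days: March 19, 2009 + 17 days = April 5, 2009.
April 5, 2009 is Sunday. The next qualifying day is April 6, 2009.

April 6, 2009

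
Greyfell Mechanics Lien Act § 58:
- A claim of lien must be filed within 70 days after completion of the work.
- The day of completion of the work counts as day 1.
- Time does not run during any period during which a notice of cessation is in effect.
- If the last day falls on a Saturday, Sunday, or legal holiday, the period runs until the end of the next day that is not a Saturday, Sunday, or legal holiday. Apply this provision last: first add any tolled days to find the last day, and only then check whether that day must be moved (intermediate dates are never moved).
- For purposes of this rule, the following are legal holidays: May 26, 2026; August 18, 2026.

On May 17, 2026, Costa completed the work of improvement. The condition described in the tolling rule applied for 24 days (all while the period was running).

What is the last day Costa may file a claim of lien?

Counting May 17, 2026 as day 1, day 70 is July 25, 2026.
Tolling adds 24 days: July 25, 2026 + 24 days = August 18, 2026.
August 18, 2026 is a listed holiday. The next qualifying day is August 19, 2026.

August 19, 2026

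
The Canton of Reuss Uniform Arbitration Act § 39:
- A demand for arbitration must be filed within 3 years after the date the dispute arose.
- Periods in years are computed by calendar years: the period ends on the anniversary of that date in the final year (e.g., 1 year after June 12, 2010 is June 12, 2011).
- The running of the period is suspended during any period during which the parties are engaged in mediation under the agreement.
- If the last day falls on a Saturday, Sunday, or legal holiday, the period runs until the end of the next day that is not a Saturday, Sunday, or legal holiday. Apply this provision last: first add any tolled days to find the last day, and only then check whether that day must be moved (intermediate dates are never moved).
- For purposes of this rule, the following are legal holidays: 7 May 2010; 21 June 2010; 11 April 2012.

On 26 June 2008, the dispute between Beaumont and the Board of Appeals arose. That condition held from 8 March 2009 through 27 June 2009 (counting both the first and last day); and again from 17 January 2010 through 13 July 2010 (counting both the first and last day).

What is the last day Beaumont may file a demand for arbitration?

3 years after 26 June 2008 is June 26, 2011.
From March 8, 2009 through June 27, 2009 inclusive is 112 days; tolling adds 112 days: June 26, 2011 + 112 days = October 16, 2011.
From January 17, 2010 through July 13, 2010 inclusive is 178 days; tolling adds 178 days: October 16, 2011 + 178 days = April 11, 2012.
April 11, 2012 is a listed holiday. The next qualifying day is April 12, 2012.

April 12, 2012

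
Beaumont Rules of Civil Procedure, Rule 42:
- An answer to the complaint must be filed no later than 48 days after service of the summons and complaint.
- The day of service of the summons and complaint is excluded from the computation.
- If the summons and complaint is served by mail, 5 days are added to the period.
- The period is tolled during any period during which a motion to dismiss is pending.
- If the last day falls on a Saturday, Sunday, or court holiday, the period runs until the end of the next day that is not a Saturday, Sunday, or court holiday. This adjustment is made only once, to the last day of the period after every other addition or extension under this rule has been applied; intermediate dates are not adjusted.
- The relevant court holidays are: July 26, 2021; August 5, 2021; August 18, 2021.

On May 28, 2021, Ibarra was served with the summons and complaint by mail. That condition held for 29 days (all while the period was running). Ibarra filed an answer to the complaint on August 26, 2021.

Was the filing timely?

No

48 days after May 28, 2021 is July 15, 2021.
Service was by mail, adding 5 days: July 15, 2021 + 5 days = July 20, 2021.
Tolling adds 29 days: July 20, 2021 + 29 days = August 18, 2021.
August 18, 2021 is a listed holiday. The next qualifying day is August 19, 2021.
The deadline is August 19, 2021; the filing on August 26, 2021 is after that date.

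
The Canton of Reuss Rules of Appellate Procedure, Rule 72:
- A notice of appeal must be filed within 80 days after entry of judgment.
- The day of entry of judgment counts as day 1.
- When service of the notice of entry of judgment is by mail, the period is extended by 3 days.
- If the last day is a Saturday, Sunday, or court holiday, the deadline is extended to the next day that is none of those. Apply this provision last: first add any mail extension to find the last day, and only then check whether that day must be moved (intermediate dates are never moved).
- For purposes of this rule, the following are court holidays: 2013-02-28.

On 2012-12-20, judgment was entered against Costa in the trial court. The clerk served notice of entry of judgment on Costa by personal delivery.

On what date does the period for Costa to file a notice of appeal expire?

Counting 2012-12-20 as day 1, day 80 is March 9, 2013.
Service was not by mail, so no mail extension applies.
March 9, 2013 is Saturday; March 10, 2013 is Sunday. The next qualifying day is March 11, 2013.

March 11, 2013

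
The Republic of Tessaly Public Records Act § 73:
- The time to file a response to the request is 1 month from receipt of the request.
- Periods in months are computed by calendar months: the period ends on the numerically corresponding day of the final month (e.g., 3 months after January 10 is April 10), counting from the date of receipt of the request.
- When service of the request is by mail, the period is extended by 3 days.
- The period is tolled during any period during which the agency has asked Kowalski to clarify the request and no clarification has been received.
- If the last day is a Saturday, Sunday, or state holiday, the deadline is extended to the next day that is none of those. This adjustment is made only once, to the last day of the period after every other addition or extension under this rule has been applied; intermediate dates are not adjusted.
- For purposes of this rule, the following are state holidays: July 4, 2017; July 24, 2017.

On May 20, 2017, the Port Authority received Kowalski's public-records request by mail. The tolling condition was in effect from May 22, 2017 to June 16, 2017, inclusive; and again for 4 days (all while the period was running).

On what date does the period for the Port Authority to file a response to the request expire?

July 25, 2017

1 month after May 20, 2017 is June 20, 2017.
Service was by mail, adding 3 days: June 20, 2017 + 3 days = June 23, 2017.
From May 22, 2017 through June 16, 2017 inclusive is 26 days; tolling adds 26 days: June 23, 2017 + 26 days = July 19, 2017.
Tolling adds 4 days: July 19, 2017 + 4 days = July 23, 2017.
July 23, 2017 is Sunday; July 24, 2017 is a listed holiday. The next qualifying day is July 25, 2017.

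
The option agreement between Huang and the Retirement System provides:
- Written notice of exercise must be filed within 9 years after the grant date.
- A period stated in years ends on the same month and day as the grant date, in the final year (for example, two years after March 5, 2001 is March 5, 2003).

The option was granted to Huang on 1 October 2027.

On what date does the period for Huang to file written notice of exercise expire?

October 1, 2036

9 years after 1 October 2027 is October 1, 2036.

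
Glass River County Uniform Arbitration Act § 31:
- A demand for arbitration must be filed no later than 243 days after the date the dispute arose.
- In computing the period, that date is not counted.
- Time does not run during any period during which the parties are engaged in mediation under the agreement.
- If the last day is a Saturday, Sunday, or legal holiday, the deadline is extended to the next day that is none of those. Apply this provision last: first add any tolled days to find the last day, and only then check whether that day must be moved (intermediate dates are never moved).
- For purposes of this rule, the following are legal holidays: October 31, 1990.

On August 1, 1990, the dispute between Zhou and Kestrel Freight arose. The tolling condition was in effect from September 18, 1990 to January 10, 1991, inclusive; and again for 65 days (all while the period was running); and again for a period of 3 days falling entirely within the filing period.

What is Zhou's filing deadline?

October 1, 1991

243 days after August 1, 1990 is April 1, 1991.
From September 18, 1990 through January 10, 1991 inclusive is 115 days; tolling adds 115 days: April 1, 1991 + 115 days = July 25, 1991.
Tolling adds 65 days: July 25, 1991 + 65 days = September 28, 1991.
Tolling adds 3 days: September 28, 1991 + 3 days = October 1, 1991.
October 1, 1991 is a Tuesday and not a legal holiday, so no extension applies.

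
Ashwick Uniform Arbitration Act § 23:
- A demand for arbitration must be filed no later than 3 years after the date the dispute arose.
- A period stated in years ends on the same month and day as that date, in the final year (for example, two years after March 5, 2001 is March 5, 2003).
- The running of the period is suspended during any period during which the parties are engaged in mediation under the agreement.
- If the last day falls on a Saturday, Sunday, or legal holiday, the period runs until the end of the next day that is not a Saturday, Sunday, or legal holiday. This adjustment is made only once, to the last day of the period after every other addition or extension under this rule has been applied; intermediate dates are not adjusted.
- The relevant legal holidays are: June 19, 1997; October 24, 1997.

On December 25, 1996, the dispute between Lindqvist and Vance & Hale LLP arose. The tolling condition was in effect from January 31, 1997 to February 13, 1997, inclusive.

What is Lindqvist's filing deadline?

January 10, 2000

3 years after December 25, 1996 is December 25, 1999.
From January 31, 1997 through February 13, 1997 inclusive is 14 days; tolling adds 14 days: December 25, 1999 + 14 days = January 8, 2000.
January 8, 2000 is Saturday; January 9, 2000 is Sunday. The next qualifying day is January 10, 2000.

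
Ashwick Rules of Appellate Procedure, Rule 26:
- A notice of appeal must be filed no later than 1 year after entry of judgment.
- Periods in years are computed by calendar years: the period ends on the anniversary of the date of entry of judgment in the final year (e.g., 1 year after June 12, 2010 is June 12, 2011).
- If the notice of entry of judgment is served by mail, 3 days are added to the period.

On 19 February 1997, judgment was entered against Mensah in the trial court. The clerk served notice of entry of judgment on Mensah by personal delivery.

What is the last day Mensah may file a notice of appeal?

1 year after 19 February 1997 is February 19, 1998.
Service was not by mail, so no mail extension applies.

February 19, 1998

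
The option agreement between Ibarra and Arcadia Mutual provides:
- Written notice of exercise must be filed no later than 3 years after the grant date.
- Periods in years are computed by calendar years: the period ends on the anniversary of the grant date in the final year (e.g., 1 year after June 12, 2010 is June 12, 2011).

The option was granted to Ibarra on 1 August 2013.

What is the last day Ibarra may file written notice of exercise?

August 1, 2016

3 years after 1 August 2013 is August 1, 2016.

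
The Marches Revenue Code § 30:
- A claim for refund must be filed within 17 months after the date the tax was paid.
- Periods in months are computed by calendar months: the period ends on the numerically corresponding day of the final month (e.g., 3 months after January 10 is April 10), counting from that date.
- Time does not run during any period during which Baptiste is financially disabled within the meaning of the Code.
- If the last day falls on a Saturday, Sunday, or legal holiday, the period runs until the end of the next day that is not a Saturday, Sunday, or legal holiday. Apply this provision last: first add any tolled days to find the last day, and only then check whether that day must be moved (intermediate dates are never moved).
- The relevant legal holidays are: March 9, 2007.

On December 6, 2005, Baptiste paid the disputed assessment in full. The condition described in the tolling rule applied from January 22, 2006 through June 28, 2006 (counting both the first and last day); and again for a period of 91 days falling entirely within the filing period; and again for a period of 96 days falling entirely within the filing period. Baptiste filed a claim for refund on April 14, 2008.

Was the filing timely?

Yes

17 months after December 6, 2005 is May 6, 2007.
From January 22, 2006 through June 28, 2006 inclusive is 158 days; tolling adds 158 days: May 6, 2007 + 158 days = October 11, 2007.
Tolling adds 91 days: October 11, 2007 + 91 days = January 10, 2008.
Tolling adds 96 days: January 10, 2008 + 96 days = April 15, 2008.
April 15, 2008 is a Tuesday and not a legal holiday, so no extension applies.
The deadline is April 15, 2008; the filing on April 14, 2008 is on or before that date.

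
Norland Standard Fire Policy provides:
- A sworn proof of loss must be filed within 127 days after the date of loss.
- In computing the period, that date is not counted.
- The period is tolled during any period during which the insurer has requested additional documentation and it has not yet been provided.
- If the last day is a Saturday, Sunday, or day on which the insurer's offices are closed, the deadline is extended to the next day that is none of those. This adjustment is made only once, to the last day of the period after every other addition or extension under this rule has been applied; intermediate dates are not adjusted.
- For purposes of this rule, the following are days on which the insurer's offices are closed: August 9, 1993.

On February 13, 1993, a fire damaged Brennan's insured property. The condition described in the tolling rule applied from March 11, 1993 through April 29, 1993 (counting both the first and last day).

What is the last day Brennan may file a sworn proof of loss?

August 10, 1993

127 days after February 13, 1993 is June 20, 1993.
From March 11, 1993 through April 29, 1993 inclusive is 50 days; tolling adds 50 days: June 20, 1993 + 50 days = August 9, 1993.
August 9, 1993 is a listed holiday. The next qualifying day is August 10, 1993.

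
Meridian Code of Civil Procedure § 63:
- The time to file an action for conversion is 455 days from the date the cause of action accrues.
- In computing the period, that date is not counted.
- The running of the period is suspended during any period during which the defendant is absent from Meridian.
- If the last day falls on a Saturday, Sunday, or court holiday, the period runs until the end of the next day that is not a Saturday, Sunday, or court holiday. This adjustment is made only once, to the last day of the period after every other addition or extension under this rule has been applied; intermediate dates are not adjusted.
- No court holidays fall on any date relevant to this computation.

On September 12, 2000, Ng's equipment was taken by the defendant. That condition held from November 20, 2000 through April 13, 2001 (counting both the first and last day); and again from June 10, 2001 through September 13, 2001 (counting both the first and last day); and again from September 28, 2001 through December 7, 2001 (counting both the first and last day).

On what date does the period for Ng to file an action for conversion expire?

October 21, 2002

455 days after September 12, 2000 is December 11, 2001.
From November 20, 2000 through April 13, 2001 inclusive is 145 days; tolling adds 145 days: December 11, 2001 + 145 days = May 5, 2002.
From June 10, 2001 through September 13, 2001 inclusive is 96 days; tolling adds 96 days: May 5, 2002 + 96 days = August 9, 2002.
From September 28, 2001 through December 7, 2001 inclusive is 71 days; tolling adds 71 days: August 9, 2002 + 71 days = October 19, 2002.
October 19, 2002 is Saturday; October 20, 2002 is Sunday. The next qualifying day is October 21, 2002.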